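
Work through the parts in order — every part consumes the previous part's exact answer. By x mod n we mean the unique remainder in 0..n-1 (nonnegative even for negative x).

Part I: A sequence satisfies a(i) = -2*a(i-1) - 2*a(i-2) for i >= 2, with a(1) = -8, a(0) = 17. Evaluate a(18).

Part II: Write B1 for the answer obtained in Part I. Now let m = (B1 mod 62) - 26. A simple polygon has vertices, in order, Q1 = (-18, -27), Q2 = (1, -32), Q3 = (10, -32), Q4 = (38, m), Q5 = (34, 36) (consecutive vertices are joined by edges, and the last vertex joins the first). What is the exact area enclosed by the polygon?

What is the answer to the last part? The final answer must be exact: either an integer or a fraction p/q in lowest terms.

Part I: a(2) = -2*(-8) - 2*(17) = -18; iterating: a(2)=-18, a(3)=52, a(4)=-68, a(5)=32, a(6)=72, a(7)=-208, a(8)=272, a(9)=-128, a(10)=-288, a(11)=832, a(12)=-1088, a(13)=512, a(14)=1152, a(15)=-3328, a(16)=4352, a(17)=-2048, a(18)=-4608; answer -4608
Part II: B1 = -4608; m = 16; cross terms: (-18*-32 - 1*-27)=603, (1*-32 - 10*-32)=288, (10*16 - 38*-32)=1376, (38*36 - 34*16)=824, (34*-27 - -18*36)=-270; twice the area = |2821| = 2821; area = 2821/2; answer 2821/2

2821/2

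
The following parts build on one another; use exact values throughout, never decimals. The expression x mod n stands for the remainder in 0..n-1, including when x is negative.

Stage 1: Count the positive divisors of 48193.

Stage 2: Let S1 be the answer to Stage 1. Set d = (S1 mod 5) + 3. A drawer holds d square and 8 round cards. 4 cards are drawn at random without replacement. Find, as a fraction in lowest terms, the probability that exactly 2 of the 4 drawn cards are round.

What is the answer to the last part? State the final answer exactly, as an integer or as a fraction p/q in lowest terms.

56/143

Stage 1: 48193 is prime, so its only divisors are 1 and 48193; count = 2; answer 2
Stage 2: S1 = 2; d = 5; total draws C(13,4) = 715; favorable C(8,2)*C(5,2) = 280; P = 56/143; answer 56/143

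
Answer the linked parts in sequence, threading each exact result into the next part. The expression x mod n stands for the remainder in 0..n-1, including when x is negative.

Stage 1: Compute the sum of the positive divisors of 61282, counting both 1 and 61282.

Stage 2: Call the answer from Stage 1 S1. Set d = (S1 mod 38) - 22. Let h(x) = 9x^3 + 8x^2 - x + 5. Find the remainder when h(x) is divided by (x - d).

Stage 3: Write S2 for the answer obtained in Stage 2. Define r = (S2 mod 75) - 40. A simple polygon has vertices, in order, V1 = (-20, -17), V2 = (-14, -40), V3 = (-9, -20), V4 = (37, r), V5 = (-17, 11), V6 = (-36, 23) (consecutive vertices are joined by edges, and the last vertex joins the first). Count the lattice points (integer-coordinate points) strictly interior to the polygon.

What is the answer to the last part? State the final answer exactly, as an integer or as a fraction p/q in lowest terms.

Stage 1: 61282 = 2 * 13 * 2357; sigma = (1 + 2) * (1 + 13) * (1 + 2357) = 3 * 14 * 2358 = 99036; answer 99036
Stage 2: S1 = 99036; d = -14; remainder = value at the root: 9*(-14)^3 + 8*(-14)^2 - 1*(-14)^1 + 5 = (-24696) + (1568) + (14) + (5) = -23109; answer -23109
Stage 3: S2 = -23109; r = 26; cross terms: (-20*-40 - -14*-17)=562, (-14*-20 - -9*-40)=-80, (-9*26 - 37*-20)=506, (37*11 - -17*26)=849, (-17*23 - -36*11)=5, (-36*-17 - -20*23)=1072; twice the area = |2914| = 2914; area = 1457; boundary points = 1 + 5 + 46 + 3 + 1 + 8 = 64; strictly interior points = area - boundary/2 + 1 = 1426; answer 1426

1426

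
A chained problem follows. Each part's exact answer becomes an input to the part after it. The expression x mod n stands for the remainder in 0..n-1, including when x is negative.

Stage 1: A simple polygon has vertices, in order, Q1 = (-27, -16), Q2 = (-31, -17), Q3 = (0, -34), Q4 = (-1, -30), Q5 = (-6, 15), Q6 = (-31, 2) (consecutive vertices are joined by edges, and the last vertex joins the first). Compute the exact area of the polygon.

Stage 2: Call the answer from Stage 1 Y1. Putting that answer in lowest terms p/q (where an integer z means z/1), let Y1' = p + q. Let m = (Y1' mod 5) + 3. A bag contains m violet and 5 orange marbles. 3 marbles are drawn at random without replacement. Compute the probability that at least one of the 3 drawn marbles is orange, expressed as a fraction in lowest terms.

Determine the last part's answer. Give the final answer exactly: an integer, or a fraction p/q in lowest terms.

29/33

Stage 1: cross terms: (-27*-17 - -31*-16)=-37, (-31*-34 - 0*-17)=1054, (0*-30 - -1*-34)=-34, (-1*15 - -6*-30)=-195, (-6*2 - -31*15)=453, (-31*-16 - -27*2)=550; twice the area = |1791| = 1791; area = 1791/2; answer 1791/2
Stage 2: Y1 = 1791/2; threaded value p + q = 1793; m = 6; total draws C(11,3) = 165; complement C(6,3) = 20; favorable 165 - 20 = 145; P = 29/33; answer 29/33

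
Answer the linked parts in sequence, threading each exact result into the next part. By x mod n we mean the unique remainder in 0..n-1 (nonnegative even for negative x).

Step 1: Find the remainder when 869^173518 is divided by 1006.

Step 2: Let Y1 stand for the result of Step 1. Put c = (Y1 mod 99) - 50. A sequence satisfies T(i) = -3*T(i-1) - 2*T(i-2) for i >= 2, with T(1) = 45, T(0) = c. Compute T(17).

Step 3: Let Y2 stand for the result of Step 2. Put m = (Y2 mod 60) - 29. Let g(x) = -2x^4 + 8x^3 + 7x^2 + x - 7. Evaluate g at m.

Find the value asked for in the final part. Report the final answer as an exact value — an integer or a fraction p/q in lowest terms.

Step 1: squarings mod 1006: 869^1=869, 869^2=661, 869^4=317, 869^8=895, 869^16=249, 869^32=635, 869^64=825, 869^128=569, 869^256=835, 869^512=67, 869^1024=465, 869^2048=941, 869^4096=201, 869^8192=161, 869^16384=771, 869^32768=901, 869^65536=965, 869^131072=675; 869^173518 = 869^2 * 869^4 * 869^8 * 869^64 * 869^128 * 869^256 * 869^1024 * 869^8192 * 869^32768 * 869^131072 = 935 (mod 1006); answer 935
Step 2: Y1 = 935; c = -6; T(2) = -3*(45) - 2*(-6) = -123; iterating: T(2)=-123, T(3)=279, T(4)=-591, T(5)=1215, T(6)=-2463, T(7)=4959, T(8)=-9951, T(9)=19935, T(10)=-39903, T(11)=79839, T(12)=-159711, T(13)=319455, T(14)=-638943, T(15)=1277919, T(16)=-2555871, T(17)=5111775; answer 5111775
Step 3: Y2 = 5111775; m = -14; -2*(-14)^4 + 8*(-14)^3 + 7*(-14)^2 + 1*(-14)^1 - 7 = (-76832) + (-21952) + (1372) + (-14) + (-7) = -97433; answer -97433

-97433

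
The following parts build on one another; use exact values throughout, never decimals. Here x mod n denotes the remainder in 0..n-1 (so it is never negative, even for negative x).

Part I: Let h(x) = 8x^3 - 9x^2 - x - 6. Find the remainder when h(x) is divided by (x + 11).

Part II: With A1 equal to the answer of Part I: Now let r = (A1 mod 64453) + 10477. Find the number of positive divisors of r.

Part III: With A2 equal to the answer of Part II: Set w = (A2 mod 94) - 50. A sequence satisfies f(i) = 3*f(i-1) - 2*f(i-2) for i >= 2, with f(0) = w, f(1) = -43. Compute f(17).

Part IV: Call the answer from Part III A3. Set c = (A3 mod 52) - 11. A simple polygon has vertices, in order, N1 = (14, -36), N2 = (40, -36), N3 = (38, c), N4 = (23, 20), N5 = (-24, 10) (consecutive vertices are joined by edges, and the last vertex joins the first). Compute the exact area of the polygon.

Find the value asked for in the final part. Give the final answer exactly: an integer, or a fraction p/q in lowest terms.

2283

Part I: remainder = value at the root: 8*(-11)^3 - 9*(-11)^2 - 1*(-11)^1 - 6 = (-10648) + (-1089) + (11) + (-6) = -11732; answer -11732
Part II: A1 = -11732; r = 63198; 63198 = 2 * 3^2 * 3511; number of divisors = (1+1) * (2+1) * (1+1) = 12; answer 12
Part III: A2 = 12; w = -38; f(2) = 3*(-43) - 2*(-38) = -53; iterating: f(2)=-53, f(3)=-73, f(4)=-113, f(5)=-193, f(6)=-353, f(7)=-673, f(8)=-1313, f(9)=-2593, f(10)=-5153, f(11)=-10273, f(12)=-20513, f(13)=-40993, f(14)=-81953, f(15)=-163873, f(16)=-327713, f(17)=-655393; answer -655393
Part IV: A3 = -655393; c = 4; cross terms: (14*-36 - 40*-36)=936, (40*4 - 38*-36)=1528, (38*20 - 23*4)=668, (23*10 - -24*20)=710, (-24*-36 - 14*10)=724; twice the area = |4566| = 4566; area = 2283; answer 2283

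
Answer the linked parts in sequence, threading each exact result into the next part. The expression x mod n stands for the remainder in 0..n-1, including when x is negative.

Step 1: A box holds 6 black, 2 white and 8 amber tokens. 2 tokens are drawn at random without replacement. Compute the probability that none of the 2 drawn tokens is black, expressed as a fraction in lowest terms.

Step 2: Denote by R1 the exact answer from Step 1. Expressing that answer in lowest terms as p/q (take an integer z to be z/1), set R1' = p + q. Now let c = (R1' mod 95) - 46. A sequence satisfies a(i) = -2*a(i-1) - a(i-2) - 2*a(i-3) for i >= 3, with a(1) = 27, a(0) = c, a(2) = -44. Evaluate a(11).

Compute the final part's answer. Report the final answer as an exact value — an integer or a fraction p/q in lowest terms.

32363

Step 1: total draws C(16,2) = 120; favorable C(10,2) = 45; P = 3/8; answer 3/8
Step 2: R1 = 3/8; threaded value p + q = 11; c = -35; a(3) = -2*(-44) - 1*(27) - 2*(-35) = 131; iterating: a(3)=131, a(4)=-272, a(5)=501, a(6)=-992, a(7)=2027, a(8)=-4064, a(9)=8085, a(10)=-16160, a(11)=32363; answer 32363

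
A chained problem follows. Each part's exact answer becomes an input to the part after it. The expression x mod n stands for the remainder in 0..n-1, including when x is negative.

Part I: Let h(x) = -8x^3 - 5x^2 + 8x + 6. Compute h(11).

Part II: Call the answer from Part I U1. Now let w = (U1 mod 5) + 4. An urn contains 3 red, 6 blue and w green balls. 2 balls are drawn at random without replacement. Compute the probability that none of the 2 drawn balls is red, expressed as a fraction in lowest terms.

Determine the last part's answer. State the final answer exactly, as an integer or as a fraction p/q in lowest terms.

55/91

Part I: -8*(11)^3 - 5*(11)^2 + 8*(11)^1 + 6 = (-10648) + (-605) + (88) + (6) = -11159; answer -11159
Part II: U1 = -11159; w = 5; total draws C(14,2) = 91; favorable C(11,2) = 55; P = 55/91; answer 55/91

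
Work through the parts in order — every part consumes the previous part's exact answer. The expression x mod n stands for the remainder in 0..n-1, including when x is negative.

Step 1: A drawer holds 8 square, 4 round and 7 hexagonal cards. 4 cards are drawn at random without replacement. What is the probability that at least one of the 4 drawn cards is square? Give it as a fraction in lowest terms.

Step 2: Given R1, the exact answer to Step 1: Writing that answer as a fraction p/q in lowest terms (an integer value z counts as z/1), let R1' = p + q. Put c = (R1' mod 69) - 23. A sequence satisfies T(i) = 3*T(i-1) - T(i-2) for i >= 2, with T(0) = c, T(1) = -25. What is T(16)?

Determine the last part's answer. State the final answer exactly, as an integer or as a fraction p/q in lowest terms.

Step 1: total draws C(19,4) = 3876; complement C(11,4) = 330; favorable 3876 - 330 = 3546; P = 591/646; answer 591/646
Step 2: R1 = 591/646; threaded value p + q = 1237; c = 41; T(2) = 3*(-25) - 1*(41) = -116; iterating: T(2)=-116, T(3)=-323, T(4)=-853, T(5)=-2236, T(6)=-5855, T(7)=-15329, T(8)=-40132, T(9)=-105067, T(10)=-275069, T(11)=-720140, T(12)=-1885351, T(13)=-4935913, T(14)=-12922388, T(15)=-33831251, T(16)=-88571365; answer -88571365

-88571365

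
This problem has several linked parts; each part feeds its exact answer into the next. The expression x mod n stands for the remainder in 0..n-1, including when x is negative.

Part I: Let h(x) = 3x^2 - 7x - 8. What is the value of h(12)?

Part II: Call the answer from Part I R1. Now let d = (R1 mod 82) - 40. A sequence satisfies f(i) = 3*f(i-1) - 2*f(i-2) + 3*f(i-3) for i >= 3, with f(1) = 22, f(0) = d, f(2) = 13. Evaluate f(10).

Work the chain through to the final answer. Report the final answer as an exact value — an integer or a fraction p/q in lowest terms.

-64343

Part I: 3*(12)^2 - 7*(12)^1 - 8 = (432) + (-84) + (-8) = 340; answer 340
Part II: R1 = 340; d = -28; f(3) = 3*(13) - 2*(22) + 3*(-28) = -89; iterating: f(3)=-89, f(4)=-227, f(5)=-464, f(6)=-1205, f(7)=-3368, f(8)=-9086, f(9)=-24137, f(10)=-64343; answer -64343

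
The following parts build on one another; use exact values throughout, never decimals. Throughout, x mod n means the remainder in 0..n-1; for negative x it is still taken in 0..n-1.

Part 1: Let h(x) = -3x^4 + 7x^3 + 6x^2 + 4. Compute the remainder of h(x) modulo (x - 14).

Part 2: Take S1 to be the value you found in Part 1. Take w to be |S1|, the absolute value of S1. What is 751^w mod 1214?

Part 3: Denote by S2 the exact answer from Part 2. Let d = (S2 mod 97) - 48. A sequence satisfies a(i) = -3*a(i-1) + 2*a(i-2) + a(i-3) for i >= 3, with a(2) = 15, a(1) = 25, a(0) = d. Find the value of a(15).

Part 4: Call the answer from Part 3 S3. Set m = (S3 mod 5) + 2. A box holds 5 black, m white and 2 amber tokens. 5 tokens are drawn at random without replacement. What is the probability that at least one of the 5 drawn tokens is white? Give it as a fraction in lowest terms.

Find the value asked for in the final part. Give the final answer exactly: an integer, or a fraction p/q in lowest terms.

Part 1: remainder = value at the root: -3*(14)^4 + 7*(14)^3 + 6*(14)^2 + 4 = (-115248) + (19208) + (1176) + (4) = -94860; answer -94860
Part 2: S1 = -94860; w = 94860; squarings mod 1214: 751^1=751, 751^2=705, 751^4=499, 751^8=131, 751^16=165, 751^32=517, 751^64=209, 751^128=1191, 751^256=529, 751^512=621, 751^1024=803, 751^2048=175, 751^4096=275, 751^8192=357, 751^16384=1193, 751^32768=441, 751^65536=241; 751^94860 = 751^4 * 751^8 * 751^128 * 751^512 * 751^4096 * 751^8192 * 751^16384 * 751^65536 = 923 (mod 1214); answer 923
Part 3: S2 = 923; d = 2; a(3) = -3*(15) + 2*(25) + 1*(2) = 7; iterating: a(3)=7, a(4)=34, a(5)=-73, a(6)=294, a(7)=-994, a(8)=3497, a(9)=-12185, a(10)=42555, a(11)=-148538, a(12)=518539, a(13)=-1810138, a(14)=6318954, a(15)=-22058599; answer -22058599
Part 4: S3 = -22058599; m = 3; total draws C(10,5) = 252; complement C(7,5) = 21; favorable 252 - 21 = 231; P = 11/12; answer 11/12

11/12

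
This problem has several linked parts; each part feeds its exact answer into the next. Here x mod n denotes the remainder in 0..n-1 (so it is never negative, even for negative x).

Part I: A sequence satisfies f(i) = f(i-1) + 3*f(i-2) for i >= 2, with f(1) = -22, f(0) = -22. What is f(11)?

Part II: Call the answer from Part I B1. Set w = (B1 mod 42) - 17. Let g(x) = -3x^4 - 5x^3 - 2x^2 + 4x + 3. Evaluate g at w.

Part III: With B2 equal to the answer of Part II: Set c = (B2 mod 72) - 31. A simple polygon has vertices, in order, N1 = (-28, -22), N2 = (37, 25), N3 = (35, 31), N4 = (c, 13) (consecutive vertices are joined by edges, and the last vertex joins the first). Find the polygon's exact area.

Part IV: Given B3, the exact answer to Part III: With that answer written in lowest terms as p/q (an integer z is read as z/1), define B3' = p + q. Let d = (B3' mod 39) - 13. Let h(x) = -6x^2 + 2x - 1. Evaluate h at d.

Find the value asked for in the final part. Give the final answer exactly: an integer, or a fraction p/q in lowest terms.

Part I: f(2) = 1*(-22) + 3*(-22) = -88; iterating: f(2)=-88, f(3)=-154, f(4)=-418, f(5)=-880, f(6)=-2134, f(7)=-4774, f(8)=-11176, f(9)=-25498, f(10)=-59026, f(11)=-135520; answer -135520
Part II: B1 = -135520; w = -3; -3*(-3)^4 - 5*(-3)^3 - 2*(-3)^2 + 4*(-3)^1 + 3 = (-243) + (135) + (-18) + (-12) + (3) = -135; answer -135
Part III: B2 = -135; c = -22; cross terms: (-28*25 - 37*-22)=114, (37*31 - 35*25)=272, (35*13 - -22*31)=1137, (-22*-22 - -28*13)=848; twice the area = |2371| = 2371; area = 2371/2; answer 2371/2
Part IV: B3 = 2371/2; threaded value p + q = 2373; d = 20; -6*(20)^2 + 2*(20)^1 - 1 = (-2400) + (40) + (-1) = -2361; answer -2361

-2361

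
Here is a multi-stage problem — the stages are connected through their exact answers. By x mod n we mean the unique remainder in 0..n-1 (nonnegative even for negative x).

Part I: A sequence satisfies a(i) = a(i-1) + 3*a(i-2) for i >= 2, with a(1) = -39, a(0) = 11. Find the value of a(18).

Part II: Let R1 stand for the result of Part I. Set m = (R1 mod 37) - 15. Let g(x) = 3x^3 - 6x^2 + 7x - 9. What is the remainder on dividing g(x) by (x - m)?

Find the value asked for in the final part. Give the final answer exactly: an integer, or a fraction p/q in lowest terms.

Part I: a(2) = 1*(-39) + 3*(11) = -6; iterating: a(2)=-6, a(3)=-123, a(4)=-141, a(5)=-510, a(6)=-933, a(7)=-2463, a(8)=-5262, a(9)=-12651, a(10)=-28437, a(11)=-66390, a(12)=-151701, a(13)=-350871, a(14)=-805974, a(15)=-1858587, a(16)=-4276509, a(17)=-9852270, a(18)=-22681797; answer -22681797
Part II: R1 = -22681797; m = 2; remainder = value at the root: 3*(2)^3 - 6*(2)^2 + 7*(2)^1 - 9 = (24) + (-24) + (14) + (-9) = 5; answer 5

5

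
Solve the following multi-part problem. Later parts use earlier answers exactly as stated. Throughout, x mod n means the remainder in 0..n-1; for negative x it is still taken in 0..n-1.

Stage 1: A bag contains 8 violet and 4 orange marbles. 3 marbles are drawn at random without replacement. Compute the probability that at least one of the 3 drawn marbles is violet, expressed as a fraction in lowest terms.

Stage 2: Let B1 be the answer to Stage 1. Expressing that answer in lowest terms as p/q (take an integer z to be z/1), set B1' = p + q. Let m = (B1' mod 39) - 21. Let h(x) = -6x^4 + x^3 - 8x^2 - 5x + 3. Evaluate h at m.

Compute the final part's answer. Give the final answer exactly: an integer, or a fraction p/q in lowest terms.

Stage 1: total draws C(12,3) = 220; complement C(4,3) = 4; favorable 220 - 4 = 216; P = 54/55; answer 54/55
Stage 2: B1 = 54/55; threaded value p + q = 109; m = 10; -6*(10)^4 + 1*(10)^3 - 8*(10)^2 - 5*(10)^1 + 3 = (-60000) + (1000) + (-800) + (-50) + (3) = -59847; answer -59847

-59847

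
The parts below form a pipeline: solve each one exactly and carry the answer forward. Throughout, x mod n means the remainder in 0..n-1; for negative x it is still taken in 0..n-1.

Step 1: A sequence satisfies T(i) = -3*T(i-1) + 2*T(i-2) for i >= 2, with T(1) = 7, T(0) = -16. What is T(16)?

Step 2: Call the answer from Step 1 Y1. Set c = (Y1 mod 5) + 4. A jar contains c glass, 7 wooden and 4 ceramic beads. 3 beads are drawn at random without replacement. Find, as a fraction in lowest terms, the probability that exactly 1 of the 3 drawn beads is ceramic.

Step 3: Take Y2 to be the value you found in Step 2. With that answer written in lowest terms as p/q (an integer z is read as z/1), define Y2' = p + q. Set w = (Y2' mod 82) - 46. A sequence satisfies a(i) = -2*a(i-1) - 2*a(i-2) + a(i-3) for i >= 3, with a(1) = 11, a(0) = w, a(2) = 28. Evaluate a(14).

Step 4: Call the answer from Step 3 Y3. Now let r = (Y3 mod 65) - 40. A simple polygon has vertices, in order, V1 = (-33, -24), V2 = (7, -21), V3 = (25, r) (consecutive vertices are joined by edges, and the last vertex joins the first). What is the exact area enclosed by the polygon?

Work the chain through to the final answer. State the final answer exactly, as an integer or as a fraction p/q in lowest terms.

Step 1: T(2) = -3*(7) + 2*(-16) = -53; iterating: T(2)=-53, T(3)=173, T(4)=-625, T(5)=2221, T(6)=-7913, T(7)=28181, T(8)=-100369, T(9)=357469, T(10)=-1273145, T(11)=4534373, T(12)=-16149409, T(13)=57516973, T(14)=-204849737, T(15)=729583157, T(16)=-2598448945; answer -2598448945
Step 2: Y1 = -2598448945; c = 4; total draws C(15,3) = 455; favorable C(4,1)*C(11,2) = 220; P = 44/91; answer 44/91
Step 3: Y2 = 44/91; threaded value p + q = 135; w = 7; a(3) = -2*(28) - 2*(11) + 1*(7) = -71; iterating: a(3)=-71, a(4)=97, a(5)=-24, a(6)=-217, a(7)=579, a(8)=-748, a(9)=121, a(10)=1833, a(11)=-4656, a(12)=5767, a(13)=-389, a(14)=-15412; answer -15412
Step 4: Y3 = -15412; r = 18; cross terms: (-33*-21 - 7*-24)=861, (7*18 - 25*-21)=651, (25*-24 - -33*18)=-6; twice the area = |1506| = 1506; area = 753; answer 753

753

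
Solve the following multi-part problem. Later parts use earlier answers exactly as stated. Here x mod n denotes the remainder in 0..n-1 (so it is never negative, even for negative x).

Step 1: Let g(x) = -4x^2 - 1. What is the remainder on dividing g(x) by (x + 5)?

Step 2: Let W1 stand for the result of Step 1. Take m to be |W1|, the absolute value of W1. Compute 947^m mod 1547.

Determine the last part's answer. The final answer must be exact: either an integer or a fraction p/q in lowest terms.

683

Step 1: remainder = value at the root: -4*(-5)^2 - 1 = (-100) + (-1) = -101; answer -101
Step 2: W1 = -101; m = 101; squarings mod 1547: 947^1=947, 947^2=1096, 947^4=744, 947^8=1257, 947^16=562, 947^32=256, 947^64=562; 947^101 = 947^1 * 947^4 * 947^32 * 947^64 = 683 (mod 1547); answer 683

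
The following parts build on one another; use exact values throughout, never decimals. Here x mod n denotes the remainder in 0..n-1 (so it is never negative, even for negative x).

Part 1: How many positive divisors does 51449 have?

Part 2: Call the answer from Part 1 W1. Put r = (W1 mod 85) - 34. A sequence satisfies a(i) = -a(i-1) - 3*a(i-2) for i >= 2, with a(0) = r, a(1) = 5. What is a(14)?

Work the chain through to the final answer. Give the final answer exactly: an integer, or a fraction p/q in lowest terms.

Part 1: 51449 is prime, so its only divisors are 1 and 51449; count = 2; answer 2
Part 2: W1 = 2; r = -32; a(2) = -1*(5) - 3*(-32) = 91; iterating: a(2)=91, a(3)=-106, a(4)=-167, a(5)=485, a(6)=16, a(7)=-1471, a(8)=1423, a(9)=2990, a(10)=-7259, a(11)=-1711, a(12)=23488, a(13)=-18355, a(14)=-52109; answer -52109

-52109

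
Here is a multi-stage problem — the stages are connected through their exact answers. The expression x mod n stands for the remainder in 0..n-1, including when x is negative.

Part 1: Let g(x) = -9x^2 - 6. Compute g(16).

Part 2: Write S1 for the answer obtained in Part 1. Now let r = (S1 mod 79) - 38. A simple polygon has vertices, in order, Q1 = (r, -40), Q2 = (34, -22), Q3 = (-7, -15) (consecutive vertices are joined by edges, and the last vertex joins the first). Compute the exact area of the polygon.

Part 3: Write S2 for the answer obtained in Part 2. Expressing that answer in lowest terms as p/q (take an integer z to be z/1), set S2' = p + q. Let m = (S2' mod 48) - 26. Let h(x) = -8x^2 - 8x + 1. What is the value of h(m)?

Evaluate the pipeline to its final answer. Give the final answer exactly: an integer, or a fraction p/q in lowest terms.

Part 1: -9*(16)^2 - 6 = (-2304) + (-6) = -2310; answer -2310
Part 2: S1 = -2310; r = 22; cross terms: (22*-22 - 34*-40)=876, (34*-15 - -7*-22)=-664, (-7*-40 - 22*-15)=610; twice the area = |822| = 822; area = 411; answer 411
Part 3: S2 = 411; threaded value p + q = 412; m = 2; -8*(2)^2 - 8*(2)^1 + 1 = (-32) + (-16) + (1) = -47; answer -47

-47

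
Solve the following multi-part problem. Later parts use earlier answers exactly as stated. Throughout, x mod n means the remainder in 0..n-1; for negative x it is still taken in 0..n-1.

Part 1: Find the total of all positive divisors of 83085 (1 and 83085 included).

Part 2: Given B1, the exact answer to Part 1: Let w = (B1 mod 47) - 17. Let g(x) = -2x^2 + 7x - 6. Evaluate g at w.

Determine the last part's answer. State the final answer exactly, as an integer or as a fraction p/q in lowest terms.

Part 1: 83085 = 3 * 5 * 29 * 191; sigma = (1 + 3) * (1 + 5) * (1 + 29) * (1 + 191) = 4 * 6 * 30 * 192 = 138240; answer 138240
Part 2: B1 = 138240; w = -4; -2*(-4)^2 + 7*(-4)^1 - 6 = (-32) + (-28) + (-6) = -66; answer -66

-66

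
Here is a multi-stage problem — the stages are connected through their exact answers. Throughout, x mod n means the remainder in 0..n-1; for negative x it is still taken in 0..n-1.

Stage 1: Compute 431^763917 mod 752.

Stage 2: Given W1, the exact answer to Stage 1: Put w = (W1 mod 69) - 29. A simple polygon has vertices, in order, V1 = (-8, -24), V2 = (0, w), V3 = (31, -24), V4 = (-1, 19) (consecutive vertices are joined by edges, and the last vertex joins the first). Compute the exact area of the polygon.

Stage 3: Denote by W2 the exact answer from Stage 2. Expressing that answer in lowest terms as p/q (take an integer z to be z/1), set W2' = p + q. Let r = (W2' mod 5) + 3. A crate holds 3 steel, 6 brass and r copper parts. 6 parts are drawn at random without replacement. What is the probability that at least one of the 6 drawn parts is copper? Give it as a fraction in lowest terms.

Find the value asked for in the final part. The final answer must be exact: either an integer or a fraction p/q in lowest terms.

Stage 1: squarings mod 752: 431^1=431, 431^2=17, 431^4=289, 431^8=49, 431^16=145, 431^32=721, 431^64=209, 431^128=65, 431^256=465, 431^512=401, 431^1024=625, 431^2048=337, 431^4096=17, 431^8192=289, 431^16384=49, 431^32768=145, 431^65536=721, 431^131072=209, 431^262144=65, 431^524288=465; 431^763917 = 431^1 * 431^4 * 431^8 * 431^2048 * 431^8192 * 431^32768 * 431^65536 * 431^131072 * 431^524288 = 303 (mod 752); answer 303
Stage 2: W1 = 303; w = -2; cross terms: (-8*-2 - 0*-24)=16, (0*-24 - 31*-2)=62, (31*19 - -1*-24)=565, (-1*-24 - -8*19)=176; twice the area = |819| = 819; area = 819/2; answer 819/2
Stage 3: W2 = 819/2; threaded value p + q = 821; r = 4; total draws C(13,6) = 1716; complement C(9,6) = 84; favorable 1716 - 84 = 1632; P = 136/143; answer 136/143

136/143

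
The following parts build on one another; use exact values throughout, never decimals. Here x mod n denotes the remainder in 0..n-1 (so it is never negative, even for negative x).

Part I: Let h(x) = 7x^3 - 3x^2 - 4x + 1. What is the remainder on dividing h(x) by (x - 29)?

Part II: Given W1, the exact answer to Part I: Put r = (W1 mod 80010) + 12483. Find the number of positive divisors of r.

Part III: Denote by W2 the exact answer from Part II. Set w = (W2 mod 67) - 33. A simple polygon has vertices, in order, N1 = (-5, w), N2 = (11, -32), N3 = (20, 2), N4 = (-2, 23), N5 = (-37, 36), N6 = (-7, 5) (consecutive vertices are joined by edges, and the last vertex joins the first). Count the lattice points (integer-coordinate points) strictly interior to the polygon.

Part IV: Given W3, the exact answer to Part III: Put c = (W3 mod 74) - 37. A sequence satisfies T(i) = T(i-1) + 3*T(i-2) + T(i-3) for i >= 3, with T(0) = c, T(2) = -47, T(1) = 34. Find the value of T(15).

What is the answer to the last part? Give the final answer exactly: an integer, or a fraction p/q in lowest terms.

-647895

Part I: remainder = value at the root: 7*(29)^3 - 3*(29)^2 - 4*(29)^1 + 1 = (170723) + (-2523) + (-116) + (1) = 168085; answer 168085
Part II: W1 = 168085; r = 20548; 20548 = 2^2 * 11 * 467; number of divisors = (2+1) * (1+1) * (1+1) = 12; answer 12
Part III: W2 = 12; w = -21; cross terms: (-5*-32 - 11*-21)=391, (11*2 - 20*-32)=662, (20*23 - -2*2)=464, (-2*36 - -37*23)=779, (-37*5 - -7*36)=67, (-7*-21 - -5*5)=172; twice the area = |2535| = 2535; area = 2535/2; boundary points = 1 + 1 + 1 + 1 + 1 + 2 = 7; strictly interior points = area - boundary/2 + 1 = 1265; answer 1265
Part IV: W3 = 1265; c = -30; T(3) = 1*(-47) + 3*(34) + 1*(-30) = 25; iterating: T(3)=25, T(4)=-82, T(5)=-54, T(6)=-275, T(7)=-519, T(8)=-1398, T(9)=-3230, T(10)=-7943, T(11)=-19031, T(12)=-46090, T(13)=-111126, T(14)=-268427, T(15)=-647895; answer -647895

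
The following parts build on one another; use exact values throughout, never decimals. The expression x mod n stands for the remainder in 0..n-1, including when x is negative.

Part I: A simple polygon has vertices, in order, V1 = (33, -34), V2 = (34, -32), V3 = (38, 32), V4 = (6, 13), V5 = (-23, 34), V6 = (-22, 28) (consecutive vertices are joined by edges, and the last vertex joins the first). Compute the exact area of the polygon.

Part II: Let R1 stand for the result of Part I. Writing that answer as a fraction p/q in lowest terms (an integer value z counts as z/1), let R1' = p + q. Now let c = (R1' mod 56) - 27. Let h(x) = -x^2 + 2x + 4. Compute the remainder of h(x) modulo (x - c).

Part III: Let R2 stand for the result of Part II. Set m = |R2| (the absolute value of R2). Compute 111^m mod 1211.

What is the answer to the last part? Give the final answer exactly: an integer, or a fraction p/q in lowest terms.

Part I: cross terms: (33*-32 - 34*-34)=100, (34*32 - 38*-32)=2304, (38*13 - 6*32)=302, (6*34 - -23*13)=503, (-23*28 - -22*34)=104, (-22*-34 - 33*28)=-176; twice the area = |3137| = 3137; area = 3137/2; answer 3137/2
Part II: R1 = 3137/2; threaded value p + q = 3139; c = -24; remainder = value at the root: -1*(-24)^2 + 2*(-24)^1 + 4 = (-576) + (-48) + (4) = -620; answer -620
Part III: R2 = -620; m = 620; squarings mod 1211: 111^1=111, 111^2=211, 111^4=925, 111^8=659, 111^16=743, 111^32=1044, 111^64=36, 111^128=85, 111^256=1170, 111^512=470; 111^620 = 111^4 * 111^8 * 111^32 * 111^64 * 111^512 = 484 (mod 1211); answer 484

484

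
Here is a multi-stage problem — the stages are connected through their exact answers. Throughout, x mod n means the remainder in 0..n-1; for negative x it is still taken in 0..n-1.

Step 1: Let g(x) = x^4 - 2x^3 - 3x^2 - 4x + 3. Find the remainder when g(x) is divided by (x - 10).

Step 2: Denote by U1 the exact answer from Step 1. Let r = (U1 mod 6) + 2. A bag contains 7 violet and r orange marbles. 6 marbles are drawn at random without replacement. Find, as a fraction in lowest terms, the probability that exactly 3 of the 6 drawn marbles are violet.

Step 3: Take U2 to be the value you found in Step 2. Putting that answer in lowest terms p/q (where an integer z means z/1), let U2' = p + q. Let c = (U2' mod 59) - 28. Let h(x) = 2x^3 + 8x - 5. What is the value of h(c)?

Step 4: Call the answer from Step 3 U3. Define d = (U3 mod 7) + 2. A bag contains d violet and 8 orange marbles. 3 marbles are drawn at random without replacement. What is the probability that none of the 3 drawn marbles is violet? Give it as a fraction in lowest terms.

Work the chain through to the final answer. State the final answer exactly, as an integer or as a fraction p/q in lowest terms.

14/55

Step 1: remainder = value at the root: 1*(10)^4 - 2*(10)^3 - 3*(10)^2 - 4*(10)^1 + 3 = (10000) + (-2000) + (-300) + (-40) + (3) = 7663; answer 7663
Step 2: U1 = 7663; r = 3; total draws C(10,6) = 210; favorable C(7,3)*C(3,3) = 35; P = 1/6; answer 1/6
Step 3: U2 = 1/6; threaded value p + q = 7; c = -21; 2*(-21)^3 + 8*(-21)^1 - 5 = (-18522) + (-168) + (-5) = -18695; answer -18695
Step 4: U3 = -18695; d = 4; total draws C(12,3) = 220; favorable C(8,3) = 56; P = 14/55; answer 14/55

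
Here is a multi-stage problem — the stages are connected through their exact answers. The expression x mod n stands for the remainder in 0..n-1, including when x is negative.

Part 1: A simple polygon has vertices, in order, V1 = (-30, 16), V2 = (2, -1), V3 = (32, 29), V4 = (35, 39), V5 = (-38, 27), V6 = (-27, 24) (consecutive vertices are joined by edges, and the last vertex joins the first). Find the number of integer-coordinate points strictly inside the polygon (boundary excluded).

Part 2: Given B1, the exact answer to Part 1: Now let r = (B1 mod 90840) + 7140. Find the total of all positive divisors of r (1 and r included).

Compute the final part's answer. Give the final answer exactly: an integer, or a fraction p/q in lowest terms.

Part 1: cross terms: (-30*-1 - 2*16)=-2, (2*29 - 32*-1)=90, (32*39 - 35*29)=233, (35*27 - -38*39)=2427, (-38*24 - -27*27)=-183, (-27*16 - -30*24)=288; twice the area = |2853| = 2853; area = 2853/2; boundary points = 1 + 30 + 1 + 1 + 1 + 1 = 35; strictly interior points = area - boundary/2 + 1 = 1410; answer 1410
Part 2: B1 = 1410; r = 8550; 8550 = 2 * 3^2 * 5^2 * 19; sigma = (1 + 2) * (1 + 3 + 9) * (1 + 5 + 25) * (1 + 19) = 3 * 13 * 31 * 20 = 24180; answer 24180

24180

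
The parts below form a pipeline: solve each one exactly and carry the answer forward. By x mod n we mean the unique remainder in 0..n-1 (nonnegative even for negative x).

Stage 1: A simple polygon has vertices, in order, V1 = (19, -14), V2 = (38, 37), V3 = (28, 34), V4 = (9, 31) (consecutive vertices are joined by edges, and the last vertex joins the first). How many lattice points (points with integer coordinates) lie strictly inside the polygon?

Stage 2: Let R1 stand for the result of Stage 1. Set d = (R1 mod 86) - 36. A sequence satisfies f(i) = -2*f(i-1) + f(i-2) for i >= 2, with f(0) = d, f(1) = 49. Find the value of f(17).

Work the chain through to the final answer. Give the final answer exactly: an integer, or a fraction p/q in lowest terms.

42514465

Stage 1: cross terms: (19*37 - 38*-14)=1235, (38*34 - 28*37)=256, (28*31 - 9*34)=562, (9*-14 - 19*31)=-715; twice the area = |1338| = 1338; area = 669; boundary points = 1 + 1 + 1 + 5 = 8; strictly interior points = area - boundary/2 + 1 = 666; answer 666
Stage 2: R1 = 666; d = 28; f(2) = -2*(49) + 1*(28) = -70; iterating: f(2)=-70, f(3)=189, f(4)=-448, f(5)=1085, f(6)=-2618, f(7)=6321, f(8)=-15260, f(9)=36841, f(10)=-88942, f(11)=214725, f(12)=-518392, f(13)=1251509, f(14)=-3021410, f(15)=7294329, f(16)=-17610068, f(17)=42514465; answer 42514465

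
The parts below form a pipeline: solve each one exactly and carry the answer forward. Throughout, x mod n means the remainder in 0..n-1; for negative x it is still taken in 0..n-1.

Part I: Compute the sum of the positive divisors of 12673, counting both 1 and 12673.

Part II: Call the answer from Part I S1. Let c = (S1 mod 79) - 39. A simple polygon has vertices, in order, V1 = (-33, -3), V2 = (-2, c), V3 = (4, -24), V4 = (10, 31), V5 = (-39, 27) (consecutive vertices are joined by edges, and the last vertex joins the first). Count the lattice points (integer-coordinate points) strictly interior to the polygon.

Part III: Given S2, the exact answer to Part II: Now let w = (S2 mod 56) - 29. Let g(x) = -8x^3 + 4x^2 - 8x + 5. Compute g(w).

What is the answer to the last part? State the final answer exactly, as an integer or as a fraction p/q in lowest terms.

Part I: 12673 = 19 * 23 * 29; sigma = (1 + 19) * (1 + 23) * (1 + 29) = 20 * 24 * 30 = 14400; answer 14400
Part II: S1 = 14400; c = -17; cross terms: (-33*-17 - -2*-3)=555, (-2*-24 - 4*-17)=116, (4*31 - 10*-24)=364, (10*27 - -39*31)=1479, (-39*-3 - -33*27)=1008; twice the area = |3522| = 3522; area = 1761; boundary points = 1 + 1 + 1 + 1 + 6 = 10; strictly interior points = area - boundary/2 + 1 = 1757; answer 1757
Part III: S2 = 1757; w = -8; -8*(-8)^3 + 4*(-8)^2 - 8*(-8)^1 + 5 = (4096) + (256) + (64) + (5) = 4421; answer 4421

4421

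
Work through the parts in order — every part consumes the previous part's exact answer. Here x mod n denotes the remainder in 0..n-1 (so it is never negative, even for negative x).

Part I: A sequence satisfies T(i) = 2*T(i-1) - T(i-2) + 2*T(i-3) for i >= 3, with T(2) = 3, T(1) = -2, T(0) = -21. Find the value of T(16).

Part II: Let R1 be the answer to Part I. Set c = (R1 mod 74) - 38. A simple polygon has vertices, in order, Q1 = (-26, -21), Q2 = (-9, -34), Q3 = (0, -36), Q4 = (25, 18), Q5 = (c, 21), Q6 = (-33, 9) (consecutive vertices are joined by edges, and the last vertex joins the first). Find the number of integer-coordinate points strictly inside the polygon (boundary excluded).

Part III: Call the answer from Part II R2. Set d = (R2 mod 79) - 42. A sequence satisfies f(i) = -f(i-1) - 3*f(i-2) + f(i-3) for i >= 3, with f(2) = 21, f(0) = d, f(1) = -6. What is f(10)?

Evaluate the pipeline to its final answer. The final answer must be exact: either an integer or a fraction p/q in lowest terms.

Part I: T(3) = 2*(3) - 1*(-2) + 2*(-21) = -34; iterating: T(3)=-34, T(4)=-75, T(5)=-110, T(6)=-213, T(7)=-466, T(8)=-939, T(9)=-1838, T(10)=-3669, T(11)=-7378, T(12)=-14763, T(13)=-29486, T(14)=-58965, T(15)=-117970, T(16)=-235947; answer -235947
Part II: R1 = -235947; c = 1; cross terms: (-26*-34 - -9*-21)=695, (-9*-36 - 0*-34)=324, (0*18 - 25*-36)=900, (25*21 - 1*18)=507, (1*9 - -33*21)=702, (-33*-21 - -26*9)=927; twice the area = |4055| = 4055; area = 4055/2; boundary points = 1 + 1 + 1 + 3 + 2 + 1 = 9; strictly interior points = area - boundary/2 + 1 = 2024; answer 2024
Part III: R2 = 2024; d = 7; f(3) = -1*(21) - 3*(-6) + 1*(7) = 4; iterating: f(3)=4, f(4)=-73, f(5)=82, f(6)=141, f(7)=-460, f(8)=119, f(9)=1402, f(10)=-2219; answer -2219

-2219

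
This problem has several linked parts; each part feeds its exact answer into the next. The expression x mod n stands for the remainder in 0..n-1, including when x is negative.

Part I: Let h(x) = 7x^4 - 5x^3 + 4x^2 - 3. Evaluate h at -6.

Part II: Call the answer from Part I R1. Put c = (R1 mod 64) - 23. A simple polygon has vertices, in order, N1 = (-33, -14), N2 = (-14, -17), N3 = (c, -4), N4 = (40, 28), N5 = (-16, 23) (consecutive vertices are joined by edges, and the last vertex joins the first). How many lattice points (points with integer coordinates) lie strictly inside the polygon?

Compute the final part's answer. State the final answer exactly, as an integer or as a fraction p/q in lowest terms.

2139

Part I: 7*(-6)^4 - 5*(-6)^3 + 4*(-6)^2 - 3 = (9072) + (1080) + (144) + (-3) = 10293; answer 10293
Part II: R1 = 10293; c = 30; cross terms: (-33*-17 - -14*-14)=365, (-14*-4 - 30*-17)=566, (30*28 - 40*-4)=1000, (40*23 - -16*28)=1368, (-16*-14 - -33*23)=983; twice the area = |4282| = 4282; area = 2141; boundary points = 1 + 1 + 2 + 1 + 1 = 6; strictly interior points = area - boundary/2 + 1 = 2139; answer 2139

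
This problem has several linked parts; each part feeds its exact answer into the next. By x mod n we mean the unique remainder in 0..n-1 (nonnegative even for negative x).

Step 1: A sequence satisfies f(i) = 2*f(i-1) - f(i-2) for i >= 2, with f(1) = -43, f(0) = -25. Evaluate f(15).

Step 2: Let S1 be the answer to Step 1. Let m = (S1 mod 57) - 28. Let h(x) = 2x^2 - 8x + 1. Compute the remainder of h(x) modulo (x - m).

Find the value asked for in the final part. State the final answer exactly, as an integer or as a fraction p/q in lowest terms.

Step 1: f(2) = 2*(-43) - 1*(-25) = -61; iterating: f(2)=-61, f(3)=-79, f(4)=-97, f(5)=-115, f(6)=-133, f(7)=-151, f(8)=-169, f(9)=-187, f(10)=-205, f(11)=-223, f(12)=-241, f(13)=-259, f(14)=-277, f(15)=-295; answer -295
Step 2: S1 = -295; m = 19; remainder = value at the root: 2*(19)^2 - 8*(19)^1 + 1 = (722) + (-152) + (1) = 571; answer 571

571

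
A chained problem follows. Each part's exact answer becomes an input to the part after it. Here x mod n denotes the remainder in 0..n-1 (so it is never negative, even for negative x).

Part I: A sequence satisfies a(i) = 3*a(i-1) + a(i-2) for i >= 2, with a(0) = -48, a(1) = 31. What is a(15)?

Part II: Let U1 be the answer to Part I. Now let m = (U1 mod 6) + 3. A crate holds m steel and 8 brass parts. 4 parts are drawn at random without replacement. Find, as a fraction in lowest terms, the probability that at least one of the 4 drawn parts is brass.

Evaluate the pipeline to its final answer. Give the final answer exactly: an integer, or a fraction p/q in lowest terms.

38/39

Part I: a(2) = 3*(31) + 1*(-48) = 45; iterating: a(2)=45, a(3)=166, a(4)=543, a(5)=1795, a(6)=5928, a(7)=19579, a(8)=64665, a(9)=213574, a(10)=705387, a(11)=2329735, a(12)=7694592, a(13)=25413511, a(14)=83935125, a(15)=277218886; answer 277218886
Part II: U1 = 277218886; m = 7; total draws C(15,4) = 1365; complement C(7,4) = 35; favorable 1365 - 35 = 1330; P = 38/39; answer 38/39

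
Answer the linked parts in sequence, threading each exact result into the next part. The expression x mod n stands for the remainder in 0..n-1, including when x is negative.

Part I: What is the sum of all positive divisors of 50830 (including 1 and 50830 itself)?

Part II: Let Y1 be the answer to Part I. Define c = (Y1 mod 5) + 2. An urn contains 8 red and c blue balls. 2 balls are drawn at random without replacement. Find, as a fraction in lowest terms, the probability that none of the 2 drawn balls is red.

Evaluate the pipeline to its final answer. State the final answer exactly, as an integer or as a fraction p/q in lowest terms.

15/91

Part I: 50830 = 2 * 5 * 13 * 17 * 23; sigma = (1 + 2) * (1 + 5) * (1 + 13) * (1 + 17) * (1 + 23) = 3 * 6 * 14 * 18 * 24 = 108864; answer 108864
Part II: Y1 = 108864; c = 6; total draws C(14,2) = 91; favorable C(6,2) = 15; P = 15/91; answer 15/91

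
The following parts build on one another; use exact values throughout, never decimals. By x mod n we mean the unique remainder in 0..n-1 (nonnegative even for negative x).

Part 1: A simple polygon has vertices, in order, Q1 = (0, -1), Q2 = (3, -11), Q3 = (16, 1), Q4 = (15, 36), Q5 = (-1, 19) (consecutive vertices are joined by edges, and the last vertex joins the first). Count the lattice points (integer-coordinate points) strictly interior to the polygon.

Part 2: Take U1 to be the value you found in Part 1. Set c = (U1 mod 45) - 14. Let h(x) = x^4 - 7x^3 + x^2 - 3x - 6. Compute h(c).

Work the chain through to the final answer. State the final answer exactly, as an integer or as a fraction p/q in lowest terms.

160132

Part 1: cross terms: (0*-11 - 3*-1)=3, (3*1 - 16*-11)=179, (16*36 - 15*1)=561, (15*19 - -1*36)=321, (-1*-1 - 0*19)=1; twice the area = |1065| = 1065; area = 1065/2; boundary points = 1 + 1 + 1 + 1 + 1 = 5; strictly interior points = area - boundary/2 + 1 = 531; answer 531
Part 2: U1 = 531; c = 22; 1*(22)^4 - 7*(22)^3 + 1*(22)^2 - 3*(22)^1 - 6 = (234256) + (-74536) + (484) + (-66) + (-6) = 160132; answer 160132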